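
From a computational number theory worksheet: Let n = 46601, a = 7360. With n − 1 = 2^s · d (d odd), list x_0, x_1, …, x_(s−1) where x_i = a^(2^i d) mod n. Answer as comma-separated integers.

18269, 46600, 1

n − 1 = 46600 = 2^3 · 5825, so s = 3 and d = 5825.
x_0 = 7360^5825 mod 46601 = 18269.
x_1 = 18269^2 mod 46601 = 46600.
x_2 = 46600^2 mod 46601 = 1.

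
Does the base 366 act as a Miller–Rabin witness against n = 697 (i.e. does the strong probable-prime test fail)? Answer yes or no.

n − 1 = 696 = 2^3 · 87, so s = 3 and d = 87.
Repeated squaring mod 697: 366^1 ≡ 366, 366^2 ≡ 132, 366^4 ≡ 696, 366^8 ≡ 1, 366^16 ≡ 1, 366^32 ≡ 1, 366^64 ≡ 1.
87 = 64 + 16 + 4 + 2 + 1, so 366^87 ≡ 1·1·696·132·366 ≡ 478 (mod 697).
x_0 = 366^87 mod 697 = 478.
x_0 is neither 1 nor 696, so continue squaring.
x_1 = 478^2 mod 697 = 565.
x_2 = 565^2 mod 697 = 696.
x_2 ≡ −1, so 366 is not a witness.

no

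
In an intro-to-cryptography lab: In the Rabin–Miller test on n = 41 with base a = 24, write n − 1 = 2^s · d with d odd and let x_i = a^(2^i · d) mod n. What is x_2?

n − 1 = 40 = 2^3 · 5, so s = 3 and d = 5.
x_0 = 24^5 mod 41 = 14.
x_1 = 14^2 mod 41 = 32.
x_2 = 32^2 mod 41 = 40.

40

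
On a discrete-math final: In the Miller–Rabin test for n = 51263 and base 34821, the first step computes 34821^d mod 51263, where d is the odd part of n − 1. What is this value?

n − 1 = 51262 = 2^1 · 25631, so s = 1 and d = 25631.
34821^25631 mod 51263 = 1.

1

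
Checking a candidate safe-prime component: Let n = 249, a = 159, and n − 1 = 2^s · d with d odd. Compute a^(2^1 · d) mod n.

n − 1 = 248 = 2^3 · 31, so s = 3 and d = 31.
By repeated squaring, 159^31 ≡ 162 (mod 249).
x_0 = 162.
x_1 = 162^2 mod 249 = 99.

99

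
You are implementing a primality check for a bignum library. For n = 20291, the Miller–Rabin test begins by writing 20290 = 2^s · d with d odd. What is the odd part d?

Halving: 20290 → 10145; 10145 is odd.
So 20290 = 2^1 · 10145.

10145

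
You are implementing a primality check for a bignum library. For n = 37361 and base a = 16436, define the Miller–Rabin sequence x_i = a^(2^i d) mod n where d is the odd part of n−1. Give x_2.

n − 1 = 37360 = 2^4 · 2335, so s = 4 and d = 2335.
x_0 = 16436^2335 mod 37361 = 29792.
x_1 = 29792^2 mod 37361 = 15348.
x_2 = 15348^2 mod 37361 = 37360.

37360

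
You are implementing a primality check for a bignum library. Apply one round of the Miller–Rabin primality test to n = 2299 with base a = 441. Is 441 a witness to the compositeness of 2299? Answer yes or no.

n − 1 = 2298 = 2^1 · 1149, so s = 1 and d = 1149.
Repeated squaring mod 2299: 441^1 ≡ 441, 441^2 ≡ 1365, 441^4 ≡ 1035, 441^8 ≡ 2190, 441^16 ≡ 386, 441^32 ≡ 1860, 441^64 ≡ 1904, 441^128 ≡ 1992, 441^256 ≡ 2289, 441^512 ≡ 100, 441^1024 ≡ 804.
1149 = 1024 + 64 + 32 + 16 + 8 + 4 + 1, so 441^1149 ≡ 804·1904·1860·386·2190·1035·441 ≡ 144 (mod 2299).
x_0 = 441^1149 mod 2299 = 144.
x_0 ∉ {1, 2298} and s = 1, so 441 is a Miller–Rabin witness and 2299 is composite.

yes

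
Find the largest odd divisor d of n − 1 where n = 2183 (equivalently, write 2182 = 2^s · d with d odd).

1091

Halving: 2182 → 1091; 1091 is odd.
So 2182 = 2^1 · 1091.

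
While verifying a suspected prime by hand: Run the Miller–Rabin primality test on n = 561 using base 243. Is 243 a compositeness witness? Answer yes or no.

n − 1 = 560 = 2^4 · 35, so s = 4 and d = 35.
x_0 = 243^35 mod 561 = 210.
x_0 is neither 1 nor 560, so continue squaring.
x_1 = 210^2 mod 561 = 342.
x_2 = 342^2 mod 561 = 276.
x_3 = 276^2 mod 561 = 441.
Reached i = s−1 = 3 without hitting −1: 243 is a Miller–Rabin witness and 561 is composite.

yes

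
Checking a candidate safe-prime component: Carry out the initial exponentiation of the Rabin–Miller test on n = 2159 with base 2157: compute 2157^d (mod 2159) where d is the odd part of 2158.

1776

n − 1 = 2158 = 2^1 · 1079, so s = 1 and d = 1079.
2157^1079 mod 2159 = 1776.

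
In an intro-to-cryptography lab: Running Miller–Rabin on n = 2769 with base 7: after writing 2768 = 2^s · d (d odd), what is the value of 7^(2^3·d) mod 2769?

2713

n − 1 = 2768 = 2^4 · 173, so s = 4 and d = 173.
x_0 = 7^173 mod 2769 = 1675.
x_1 = 1675^2 mod 2769 = 628.
x_2 = 628^2 mod 2769 = 1186.
x_3 = 1186^2 mod 2769 = 2713.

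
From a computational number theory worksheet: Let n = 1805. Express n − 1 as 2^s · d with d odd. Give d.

451

Halving: 1804 → 902 → 451; 451 is odd.
So 1804 = 2^2 · 451.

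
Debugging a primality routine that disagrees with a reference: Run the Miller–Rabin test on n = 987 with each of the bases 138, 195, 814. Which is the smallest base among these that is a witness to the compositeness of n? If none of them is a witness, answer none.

n − 1 = 986 = 2^1 · 493, so s = 1 and d = 493.
Base 138: x_0 = 138^493 mod 987 = 453. x_0 ∉ {1, 986} and s = 1, so 138 is a Miller–Rabin witness and 987 is composite.
Base 195: x_0 = 195^493 mod 987 = 972. x_0 ∉ {1, 986} and s = 1, so 195 is a Miller–Rabin witness and 987 is composite.
Base 814: x_0 = 814^493 mod 987 = 877. x_0 ∉ {1, 986} and s = 1, so 814 is a Miller–Rabin witness and 987 is composite.
The smallest witness among the given bases is 138.

138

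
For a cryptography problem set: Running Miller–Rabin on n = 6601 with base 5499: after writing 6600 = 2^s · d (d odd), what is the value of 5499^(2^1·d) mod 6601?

n − 1 = 6600 = 2^3 · 825, so s = 3 and d = 825.
Repeated squaring mod 6601: 5499^1 ≡ 5499, 5499^2 ≡ 6421, 5499^4 ≡ 5996, 5499^8 ≡ 2970, 5499^16 ≡ 1964, 5499^32 ≡ 2312, 5499^64 ≡ 5135, 5499^128 ≡ 3831, 5499^256 ≡ 2538, 5499^512 ≡ 5469.
825 = 512 + 256 + 32 + 16 + 8 + 1, so 5499^825 ≡ 5469·2538·2312·1964·2970·5499 ≡ 1772 (mod 6601).
x_0 = 1772.
x_1 = 1772^2 mod 6601 = 4509.

4509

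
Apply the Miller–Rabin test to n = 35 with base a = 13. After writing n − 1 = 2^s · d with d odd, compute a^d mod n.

n − 1 = 34 = 2^1 · 17, so s = 1 and d = 17.
Repeated squaring mod 35: 13^1 ≡ 13, 13^2 ≡ 29, 13^4 ≡ 1, 13^8 ≡ 1, 13^16 ≡ 1.
17 = 16 + 1, so 13^17 ≡ 1·13 ≡ 13 (mod 35).

13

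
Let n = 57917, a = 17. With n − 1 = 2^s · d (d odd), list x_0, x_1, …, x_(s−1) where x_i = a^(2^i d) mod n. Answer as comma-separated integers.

57916, 1

n − 1 = 57916 = 2^2 · 14479, so s = 2 and d = 14479.
x_0 = 17^14479 mod 57917 = 57916.
x_1 = 57916^2 mod 57917 = 1.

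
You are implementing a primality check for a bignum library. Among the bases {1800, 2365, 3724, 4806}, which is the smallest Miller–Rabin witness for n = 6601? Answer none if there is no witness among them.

2365

n − 1 = 6600 = 2^3 · 825, so s = 3 and d = 825.
Base 1800: x_0 = 1800^825 mod 6601 = 1. x_0 = 1, so 1800 is not a witness.
Base 2365: x_0 = 2365^825 mod 6601 = 4507. x_0 is neither 1 nor 6600, so continue squaring. x_1 = 4507^2 mod 6601 = 1772. x_2 = 1772^2 mod 6601 = 4509. Reached i = s−1 = 2 without hitting −1: 2365 is a Miller–Rabin witness and 6601 is composite.
Base 3724: x_0 = 3724^825 mod 6601 = 735. x_0 is neither 1 nor 6600, so continue squaring. x_1 = 735^2 mod 6601 = 5544. x_2 = 5544^2 mod 6601 = 1680. Reached i = s−1 = 2 without hitting −1: 3724 is a Miller–Rabin witness and 6601 is composite.
Base 4806: x_0 = 4806^825 mod 6601 = 2920. x_0 is neither 1 nor 6600, so continue squaring. x_1 = 2920^2 mod 6601 = 4509. x_2 = 4509^2 mod 6601 = 1. x_2 = 1 but x_1 ≠ ±1, a nontrivial square root of 1 — 4806 is a witness and 6601 is composite.
The smallest witness among the given bases is 2365.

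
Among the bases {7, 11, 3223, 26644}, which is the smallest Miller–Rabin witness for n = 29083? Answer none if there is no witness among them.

n − 1 = 29082 = 2^1 · 14541, so s = 1 and d = 14541.
Base 7: x_0 = 7^14541 mod 29083 = 23274. x_0 ∉ {1, 29082} and s = 1, so 7 is a Miller–Rabin witness and 29083 is composite.
Base 11: x_0 = 11^14541 mod 29083 = 23341. x_0 ∉ {1, 29082} and s = 1, so 11 is a Miller–Rabin witness and 29083 is composite.
Base 3223: x_0 = 3223^14541 mod 29083 = 969. x_0 ∉ {1, 29082} and s = 1, so 3223 is a Miller–Rabin witness and 29083 is composite.
Base 26644: x_0 = 26644^14541 mod 29083 = 18674. x_0 ∉ {1, 29082} and s = 1, so 26644 is a Miller–Rabin witness and 29083 is composite.
The smallest witness among the given bases is 7.

7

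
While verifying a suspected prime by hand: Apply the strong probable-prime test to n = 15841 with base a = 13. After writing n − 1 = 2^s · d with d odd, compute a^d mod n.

n − 1 = 15840 = 2^5 · 495, so s = 5 and d = 495.
By repeated squaring, 13^495 ≡ 8896 (mod 15841).

8896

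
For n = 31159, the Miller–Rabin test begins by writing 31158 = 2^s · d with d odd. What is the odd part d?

Halving: 31158 → 15579; 15579 is odd.
So 31158 = 2^1 · 15579.

15579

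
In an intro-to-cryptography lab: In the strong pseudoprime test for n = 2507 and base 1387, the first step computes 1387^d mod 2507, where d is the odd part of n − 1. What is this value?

930

n − 1 = 2506 = 2^1 · 1253, so s = 1 and d = 1253.
1387^1253 mod 2507 = 930.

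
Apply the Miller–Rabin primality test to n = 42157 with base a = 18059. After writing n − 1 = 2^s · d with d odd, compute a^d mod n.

42156

n − 1 = 42156 = 2^2 · 10539, so s = 2 and d = 10539.
Repeated squaring mod 42157: 18059^1 ≡ 18059, 18059^2 ≡ 929, 18059^4 ≡ 19901, 18059^8 ≡ 26943, 18059^16 ≡ 23866, 18059^32 ≡ 2729, 18059^64 ≡ 27809, 18059^128 ≡ 12473, 18059^256 ≡ 16399, 18059^512 ≡ 7698, 18059^1024 ≡ 28619, 18059^2048 ≡ 20965, 18059^4096 ≡ 2343, 18059^8192 ≡ 9239.
10539 = 8192 + 2048 + 256 + 32 + 8 + 2 + 1, so 18059^10539 ≡ 9239·20965·16399·2729·26943·929·18059 ≡ 42156 (mod 42157).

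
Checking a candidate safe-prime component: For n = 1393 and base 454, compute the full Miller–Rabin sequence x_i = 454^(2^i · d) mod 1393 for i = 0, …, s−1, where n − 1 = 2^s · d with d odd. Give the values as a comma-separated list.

n − 1 = 1392 = 2^4 · 87, so s = 4 and d = 87.
x_0 = 454^87 mod 1393 = 580.
x_1 = 580^2 mod 1393 = 687.
x_2 = 687^2 mod 1393 = 1135.
x_3 = 1135^2 mod 1393 = 1093.

580, 687, 1135, 1093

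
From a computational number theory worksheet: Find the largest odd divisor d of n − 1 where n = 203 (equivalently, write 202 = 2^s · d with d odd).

Halving: 202 → 101; 101 is odd.
So 202 = 2^1 · 101.

101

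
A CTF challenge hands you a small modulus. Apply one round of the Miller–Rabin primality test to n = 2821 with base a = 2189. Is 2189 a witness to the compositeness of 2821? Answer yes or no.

yes

n − 1 = 2820 = 2^2 · 705, so s = 2 and d = 705.
x_0 = 2189^705 mod 2821 = 993.
x_0 is neither 1 nor 2820, so continue squaring.
x_1 = 993^2 mod 2821 = 1520.
Reached i = s−1 = 1 without hitting −1: 2189 is a Miller–Rabin witness and 2821 is composite.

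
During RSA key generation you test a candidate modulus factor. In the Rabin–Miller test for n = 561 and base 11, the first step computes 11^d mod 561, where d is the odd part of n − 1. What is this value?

n − 1 = 560 = 2^4 · 35, so s = 4 and d = 35.
Repeated squaring mod 561: 11^1 ≡ 11, 11^2 ≡ 121, 11^4 ≡ 55, 11^8 ≡ 220, 11^16 ≡ 154, 11^32 ≡ 154.
35 = 32 + 2 + 1, so 11^35 ≡ 154·121·11 ≡ 209 (mod 561).

209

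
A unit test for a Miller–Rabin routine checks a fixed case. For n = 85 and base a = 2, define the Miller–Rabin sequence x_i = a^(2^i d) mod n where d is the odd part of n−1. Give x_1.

n − 1 = 84 = 2^2 · 21, so s = 2 and d = 21.
x_0 = 2^21 mod 85 = 32.
x_1 = 32^2 mod 85 = 4.

4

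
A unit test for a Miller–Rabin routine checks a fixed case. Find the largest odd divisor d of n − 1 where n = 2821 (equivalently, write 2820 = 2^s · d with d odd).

Halving: 2820 → 1410 → 705; 705 is odd.
So 2820 = 2^2 · 705.

705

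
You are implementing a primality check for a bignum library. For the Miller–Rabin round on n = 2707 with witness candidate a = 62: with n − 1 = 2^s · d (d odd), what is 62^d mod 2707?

1

n − 1 = 2706 = 2^1 · 1353, so s = 1 and d = 1353.
62^1353 mod 2707 = 1.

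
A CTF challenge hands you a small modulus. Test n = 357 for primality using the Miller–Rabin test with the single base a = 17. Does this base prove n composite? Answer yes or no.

yes

n − 1 = 356 = 2^2 · 89, so s = 2 and d = 89.
Repeated squaring mod 357: 17^1 ≡ 17, 17^2 ≡ 289, 17^4 ≡ 340, 17^8 ≡ 289, 17^16 ≡ 340, 17^32 ≡ 289, 17^64 ≡ 340.
89 = 64 + 16 + 8 + 1, so 17^89 ≡ 340·340·289·17 ≡ 68 (mod 357).
x_0 = 17^89 mod 357 = 68.
x_0 is neither 1 nor 356, so continue squaring.
x_1 = 68^2 mod 357 = 340.
Reached i = s−1 = 1 without hitting −1: 17 is a Miller–Rabin witness and 357 is composite.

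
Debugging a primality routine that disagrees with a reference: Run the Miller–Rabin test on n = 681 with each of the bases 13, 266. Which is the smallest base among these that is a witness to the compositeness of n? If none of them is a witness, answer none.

n − 1 = 680 = 2^3 · 85, so s = 3 and d = 85.
Base 13: x_0 = 13^85 mod 681 = 193. x_0 is neither 1 nor 680, so continue squaring. x_1 = 193^2 mod 681 = 475. x_2 = 475^2 mod 681 = 214. Reached i = s−1 = 2 without hitting −1: 13 is a Miller–Rabin witness and 681 is composite.
Base 266: x_0 = 266^85 mod 681 = 401. x_0 is neither 1 nor 680, so continue squaring. x_1 = 401^2 mod 681 = 85. x_2 = 85^2 mod 681 = 415. Reached i = s−1 = 2 without hitting −1: 266 is a Miller–Rabin witness and 681 is composite.
The smallest witness among the given bases is 13.

13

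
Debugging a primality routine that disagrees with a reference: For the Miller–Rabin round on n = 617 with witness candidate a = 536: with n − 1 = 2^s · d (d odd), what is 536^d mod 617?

1

n − 1 = 616 = 2^3 · 77, so s = 3 and d = 77.
536^77 mod 617 = 1.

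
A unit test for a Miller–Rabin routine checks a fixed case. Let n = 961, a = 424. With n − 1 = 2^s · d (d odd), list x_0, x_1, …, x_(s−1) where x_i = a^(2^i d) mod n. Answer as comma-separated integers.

898, 125, 249, 497, 32, 63

n − 1 = 960 = 2^6 · 15, so s = 6 and d = 15.
x_0 = 424^15 mod 961 = 898.
x_1 = 898^2 mod 961 = 125.
x_2 = 125^2 mod 961 = 249.
x_3 = 249^2 mod 961 = 497.
x_4 = 497^2 mod 961 = 32.
x_5 = 32^2 mod 961 = 63.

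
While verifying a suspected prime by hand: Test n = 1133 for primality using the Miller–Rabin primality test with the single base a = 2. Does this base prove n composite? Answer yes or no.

yes

n − 1 = 1132 = 2^2 · 283, so s = 2 and d = 283.
x_0 = 2^283 mod 1133 = 976.
x_0 is neither 1 nor 1132, so continue squaring.
x_1 = 976^2 mod 1133 = 856.
Reached i = s−1 = 1 without hitting −1: 2 is a Miller–Rabin witness and 1133 is composite.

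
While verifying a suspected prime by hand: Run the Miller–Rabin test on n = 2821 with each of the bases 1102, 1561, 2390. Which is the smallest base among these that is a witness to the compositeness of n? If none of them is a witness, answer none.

1561

n − 1 = 2820 = 2^2 · 705, so s = 2 and d = 705.
Base 1102: x_0 = 1102^705 mod 2821 = 2820. x_0 = 2820 ≡ −1, so 1102 is not a witness.
Base 1561: x_0 = 1561^705 mod 2821 = 2107. x_0 is neither 1 nor 2820, so continue squaring. x_1 = 2107^2 mod 2821 = 2016. Reached i = s−1 = 1 without hitting −1: 1561 is a Miller–Rabin witness and 2821 is composite.
Base 2390: x_0 = 2390^705 mod 2821 = 216. x_0 is neither 1 nor 2820, so continue squaring. x_1 = 216^2 mod 2821 = 1520. Reached i = s−1 = 1 without hitting −1: 2390 is a Miller–Rabin witness and 2821 is composite.
The smallest witness among the given bases is 1561.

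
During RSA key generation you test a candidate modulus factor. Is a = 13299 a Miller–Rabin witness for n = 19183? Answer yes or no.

no

n − 1 = 19182 = 2^1 · 9591, so s = 1 and d = 9591.
x_0 = 13299^9591 mod 19183 = 19182.
x_0 = 19182 ≡ −1, so 13299 is not a witness.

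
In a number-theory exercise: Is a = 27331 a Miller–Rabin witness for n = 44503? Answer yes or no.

n − 1 = 44502 = 2^1 · 22251, so s = 1 and d = 22251.
x_0 = 27331^22251 mod 44503 = 1318.
x_0 ∉ {1, 44502} and s = 1, so 27331 is a Miller–Rabin witness and 44503 is composite.

yes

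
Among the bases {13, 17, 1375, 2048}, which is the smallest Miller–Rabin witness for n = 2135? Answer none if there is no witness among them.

13

n − 1 = 2134 = 2^1 · 1067, so s = 1 and d = 1067.
Base 13: x_0 = 13^1067 mod 2135 = 657. x_0 ∉ {1, 2134} and s = 1, so 13 is a Miller–Rabin witness and 2135 is composite.
Base 17: x_0 = 17^1067 mod 2135 = 68. x_0 ∉ {1, 2134} and s = 1, so 17 is a Miller–Rabin witness and 2135 is composite.
Base 1375: x_0 = 1375^1067 mod 2135 = 1685. x_0 ∉ {1, 2134} and s = 1, so 1375 is a Miller–Rabin witness and 2135 is composite.
Base 2048: x_0 = 2048^1067 mod 2135 = 177. x_0 ∉ {1, 2134} and s = 1, so 2048 is a Miller–Rabin witness and 2135 is composite.
The smallest witness among the given bases is 13.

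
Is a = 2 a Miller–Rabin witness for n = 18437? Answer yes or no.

yes

n − 1 = 18436 = 2^2 · 4609, so s = 2 and d = 4609.
x_0 = 2^4609 mod 18437 = 3520.
x_0 is neither 1 nor 18436, so continue squaring.
x_1 = 3520^2 mod 18437 = 736.
Reached i = s−1 = 1 without hitting −1: 2 is a Miller–Rabin witness and 18437 is composite.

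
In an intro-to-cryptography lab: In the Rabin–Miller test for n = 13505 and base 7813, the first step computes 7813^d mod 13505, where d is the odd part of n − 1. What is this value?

n − 1 = 13504 = 2^6 · 211, so s = 6 and d = 211.
Repeated squaring mod 13505: 7813^1 ≡ 7813, 7813^2 ≡ 369, 7813^4 ≡ 1111, 7813^8 ≡ 5366, 7813^16 ≡ 1296, 7813^32 ≡ 4996, 7813^64 ≡ 2776, 7813^128 ≡ 8326.
211 = 128 + 64 + 16 + 2 + 1, so 7813^211 ≡ 8326·2776·1296·369·7813 ≡ 1622 (mod 13505).

1622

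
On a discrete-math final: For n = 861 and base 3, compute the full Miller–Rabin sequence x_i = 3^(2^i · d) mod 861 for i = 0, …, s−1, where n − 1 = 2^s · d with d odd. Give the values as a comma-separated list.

96, 606

n − 1 = 860 = 2^2 · 215, so s = 2 and d = 215.
x_0 = 3^215 mod 861 = 96.
x_1 = 96^2 mod 861 = 606.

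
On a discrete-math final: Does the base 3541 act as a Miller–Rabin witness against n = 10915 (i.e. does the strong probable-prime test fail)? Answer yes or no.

n − 1 = 10914 = 2^1 · 5457, so s = 1 and d = 5457.
x_0 = 3541^5457 mod 10915 = 1.
x_0 = 1, so 3541 is not a witness.

no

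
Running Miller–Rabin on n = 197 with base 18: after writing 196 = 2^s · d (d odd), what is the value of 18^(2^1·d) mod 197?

n − 1 = 196 = 2^2 · 49, so s = 2 and d = 49.
x_0 = 18^49 mod 197 = 14.
x_1 = 14^2 mod 197 = 196.

196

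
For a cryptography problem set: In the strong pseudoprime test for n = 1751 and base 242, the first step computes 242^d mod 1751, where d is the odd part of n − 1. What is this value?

n − 1 = 1750 = 2^1 · 875, so s = 1 and d = 875.
242^875 mod 1751 = 540.

540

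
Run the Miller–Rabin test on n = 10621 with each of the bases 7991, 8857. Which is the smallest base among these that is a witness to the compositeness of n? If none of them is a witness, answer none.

n − 1 = 10620 = 2^2 · 2655, so s = 2 and d = 2655.
Base 7991: x_0 = 7991^2655 mod 10621 = 1. x_0 = 1, so 7991 is not a witness.
Base 8857: x_0 = 8857^2655 mod 10621 = 10620. x_0 = 10620 ≡ −1, so 8857 is not a witness.
No listed base is a witness for 10621.

none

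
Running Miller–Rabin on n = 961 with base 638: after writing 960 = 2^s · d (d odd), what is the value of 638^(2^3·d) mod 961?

125

n − 1 = 960 = 2^6 · 15, so s = 6 and d = 15.
x_0 = 638^15 mod 961 = 497.
x_1 = 497^2 mod 961 = 32.
x_2 = 32^2 mod 961 = 63.
x_3 = 63^2 mod 961 = 125.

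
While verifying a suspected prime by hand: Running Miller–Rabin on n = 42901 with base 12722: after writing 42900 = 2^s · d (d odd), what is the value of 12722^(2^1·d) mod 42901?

n − 1 = 42900 = 2^2 · 10725, so s = 2 and d = 10725.
By repeated squaring, 12722^10725 ≡ 854 (mod 42901).
x_0 = 854.
x_1 = 854^2 mod 42901 = 42900.

42900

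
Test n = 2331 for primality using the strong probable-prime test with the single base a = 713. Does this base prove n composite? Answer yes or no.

yes

n − 1 = 2330 = 2^1 · 1165, so s = 1 and d = 1165.
x_0 = 713^1165 mod 2331 = 713.
x_0 ∉ {1, 2330} and s = 1, so 713 is a Miller–Rabin witness and 2331 is composite.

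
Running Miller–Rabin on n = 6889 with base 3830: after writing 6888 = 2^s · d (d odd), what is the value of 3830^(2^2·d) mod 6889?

167

n − 1 = 6888 = 2^3 · 861, so s = 3 and d = 861.
x_0 = 3830^861 mod 6889 = 3487.
x_1 = 3487^2 mod 6889 = 84.
x_2 = 84^2 mod 6889 = 167.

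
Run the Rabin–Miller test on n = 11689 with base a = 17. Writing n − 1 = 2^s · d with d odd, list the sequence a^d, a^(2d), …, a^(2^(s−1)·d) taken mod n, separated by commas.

2112, 7035, 11688

n − 1 = 11688 = 2^3 · 1461, so s = 3 and d = 1461.
x_0 = 17^1461 mod 11689 = 2112.
x_1 = 2112^2 mod 11689 = 7035.
x_2 = 7035^2 mod 11689 = 11688.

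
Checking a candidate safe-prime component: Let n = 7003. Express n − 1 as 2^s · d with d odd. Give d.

3501

Halving: 7002 → 3501; 3501 is odd.
So 7002 = 2^1 · 3501.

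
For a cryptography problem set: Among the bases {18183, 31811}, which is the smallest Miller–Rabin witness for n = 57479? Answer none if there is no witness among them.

n − 1 = 57478 = 2^1 · 28739, so s = 1 and d = 28739.
Base 18183: x_0 = 18183^28739 mod 57479 = 7158. x_0 ∉ {1, 57478} and s = 1, so 18183 is a Miller–Rabin witness and 57479 is composite.
Base 31811: x_0 = 31811^28739 mod 57479 = 20426. x_0 ∉ {1, 57478} and s = 1, so 31811 is a Miller–Rabin witness and 57479 is composite.
The smallest witness among the given bases is 18183.

18183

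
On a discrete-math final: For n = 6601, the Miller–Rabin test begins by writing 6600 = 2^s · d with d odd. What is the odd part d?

Halving: 6600 → 3300 → 1650 → 825; 825 is odd.
So 6600 = 2^3 · 825.

825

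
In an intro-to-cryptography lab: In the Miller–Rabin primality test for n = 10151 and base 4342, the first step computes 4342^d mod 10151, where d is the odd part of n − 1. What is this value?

n − 1 = 10150 = 2^1 · 5075, so s = 1 and d = 5075.
4342^5075 mod 10151 = 10150.

10150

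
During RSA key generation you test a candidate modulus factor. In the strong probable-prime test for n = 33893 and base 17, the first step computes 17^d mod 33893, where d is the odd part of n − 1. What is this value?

n − 1 = 33892 = 2^2 · 8473, so s = 2 and d = 8473.
17^8473 mod 33893 = 10092.

10092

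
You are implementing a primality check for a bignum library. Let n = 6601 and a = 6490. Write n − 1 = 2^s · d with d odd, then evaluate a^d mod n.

n − 1 = 6600 = 2^3 · 825, so s = 3 and d = 825.
6490^825 mod 6601 = 2416.

2416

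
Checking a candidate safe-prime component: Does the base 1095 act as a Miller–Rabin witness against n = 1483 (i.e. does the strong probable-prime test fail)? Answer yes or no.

no

n − 1 = 1482 = 2^1 · 741, so s = 1 and d = 741.
By repeated squaring, 1095^741 ≡ 1 (mod 1483).
x_0 = 1095^741 mod 1483 = 1.
x_0 = 1, so 1095 is not a witness.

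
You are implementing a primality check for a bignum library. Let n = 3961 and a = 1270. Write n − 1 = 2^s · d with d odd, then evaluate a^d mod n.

n − 1 = 3960 = 2^3 · 495, so s = 3 and d = 495.
Repeated squaring mod 3961: 1270^1 ≡ 1270, 1270^2 ≡ 773, 1270^4 ≡ 3379, 1270^8 ≡ 2039, 1270^16 ≡ 2432, 1270^32 ≡ 851, 1270^64 ≡ 3299, 1270^128 ≡ 2534, 1270^256 ≡ 375.
495 = 256 + 128 + 64 + 32 + 8 + 4 + 2 + 1, so 1270^495 ≡ 375·2534·3299·851·2039·3379·773·1270 ≡ 1557 (mod 3961).

1557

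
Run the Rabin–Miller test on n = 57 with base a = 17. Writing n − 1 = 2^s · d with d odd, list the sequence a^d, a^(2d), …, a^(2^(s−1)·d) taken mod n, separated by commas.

5, 25, 55

n − 1 = 56 = 2^3 · 7, so s = 3 and d = 7.
x_0 = 17^7 mod 57 = 5.
x_1 = 5^2 mod 57 = 25.
x_2 = 25^2 mod 57 = 55.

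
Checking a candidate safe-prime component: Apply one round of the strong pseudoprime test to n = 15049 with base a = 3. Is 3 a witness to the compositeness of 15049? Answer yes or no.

n − 1 = 15048 = 2^3 · 1881, so s = 3 and d = 1881.
Repeated squaring mod 15049: 3^1 ≡ 3, 3^2 ≡ 9, 3^4 ≡ 81, 3^8 ≡ 6561, 3^16 ≡ 6581, 3^32 ≡ 13588, 3^64 ≡ 12612, 3^128 ≡ 9663, 3^256 ≡ 9573, 3^512 ≡ 8968, 3^1024 ≡ 3168.
1881 = 1024 + 512 + 256 + 64 + 16 + 8 + 1, so 3^1881 ≡ 3168·8968·9573·12612·6581·6561·3 ≡ 487 (mod 15049).
x_0 = 3^1881 mod 15049 = 487.
x_0 is neither 1 nor 15048, so continue squaring.
x_1 = 487^2 mod 15049 = 11434.
x_2 = 11434^2 mod 15049 = 5693.
Reached i = s−1 = 2 without hitting −1: 3 is a Miller–Rabin witness and 15049 is composite.

yes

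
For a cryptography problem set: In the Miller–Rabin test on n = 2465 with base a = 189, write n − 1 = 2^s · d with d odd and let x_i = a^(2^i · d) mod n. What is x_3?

n − 1 = 2464 = 2^5 · 77, so s = 5 and d = 77.
Repeated squaring mod 2465: 189^1 ≡ 189, 189^2 ≡ 1211, 189^4 ≡ 2311, 189^8 ≡ 1531, 189^16 ≡ 2211, 189^32 ≡ 426, 189^64 ≡ 1531.
77 = 64 + 8 + 4 + 1, so 189^77 ≡ 1531·1531·2311·189 ≡ 389 (mod 2465).
x_0 = 389.
x_1 = 389^2 mod 2465 = 956.
x_2 = 956^2 mod 2465 = 1886.
x_3 = 1886^2 mod 2465 = 1.

1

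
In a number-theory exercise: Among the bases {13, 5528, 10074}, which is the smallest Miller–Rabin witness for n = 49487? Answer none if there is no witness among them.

13

n − 1 = 49486 = 2^1 · 24743, so s = 1 and d = 24743.
Base 13: x_0 = 13^24743 mod 49487 = 21747. x_0 ∉ {1, 49486} and s = 1, so 13 is a Miller–Rabin witness and 49487 is composite.
Base 5528: x_0 = 5528^24743 mod 49487 = 42409. x_0 ∉ {1, 49486} and s = 1, so 5528 is a Miller–Rabin witness and 49487 is composite.
Base 10074: x_0 = 10074^24743 mod 49487 = 35348. x_0 ∉ {1, 49486} and s = 1, so 10074 is a Miller–Rabin witness and 49487 is composite.
The smallest witness among the given bases is 13.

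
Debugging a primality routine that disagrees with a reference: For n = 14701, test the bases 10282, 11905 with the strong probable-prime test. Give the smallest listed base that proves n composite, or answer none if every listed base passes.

none

n − 1 = 14700 = 2^2 · 3675, so s = 2 and d = 3675.
Base 10282: x_0 = 10282^3675 mod 14701 = 1. x_0 = 1, so 10282 is not a witness.
Base 11905: x_0 = 11905^3675 mod 14701 = 6089. x_0 is neither 1 nor 14700, so continue squaring. x_1 = 6089^2 mod 14701 = 14700. x_1 ≡ −1, so 11905 is not a witness.
No listed base is a witness for 14701.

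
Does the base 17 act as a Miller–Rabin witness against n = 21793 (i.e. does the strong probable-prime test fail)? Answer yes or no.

n − 1 = 21792 = 2^5 · 681, so s = 5 and d = 681.
Repeated squaring mod 21793: 17^1 ≡ 17, 17^2 ≡ 289, 17^4 ≡ 18142, 17^8 ≡ 14278, 17^16 ≡ 9562, 17^32 ≡ 10209, 17^64 ≡ 9555, 17^128 ≡ 7148, 17^256 ≡ 11112, 17^512 ≡ 19199.
681 = 512 + 128 + 32 + 8 + 1, so 17^681 ≡ 19199·7148·10209·14278·17 ≡ 16081 (mod 21793).
x_0 = 17^681 mod 21793 = 16081.
x_0 is neither 1 nor 21792, so continue squaring.
x_1 = 16081^2 mod 21793 = 2823.
x_2 = 2823^2 mod 21793 = 14884.
x_3 = 14884^2 mod 21793 = 7611.
x_4 = 7611^2 mod 21793 = 1527.
Reached i = s−1 = 4 without hitting −1: 17 is a Miller–Rabin witness and 21793 is composite.

yes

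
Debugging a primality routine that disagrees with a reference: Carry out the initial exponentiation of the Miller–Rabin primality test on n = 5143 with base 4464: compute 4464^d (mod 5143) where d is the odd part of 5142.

3745

n − 1 = 5142 = 2^1 · 2571, so s = 1 and d = 2571.
4464^2571 mod 5143 = 3745.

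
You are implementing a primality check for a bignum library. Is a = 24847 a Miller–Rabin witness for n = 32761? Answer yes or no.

no

n − 1 = 32760 = 2^3 · 4095, so s = 3 and d = 4095.
x_0 = 24847^4095 mod 32761 = 3458.
x_0 is neither 1 nor 32760, so continue squaring.
x_1 = 3458^2 mod 32761 = 32760.
x_1 ≡ −1, so 24847 is not a witness.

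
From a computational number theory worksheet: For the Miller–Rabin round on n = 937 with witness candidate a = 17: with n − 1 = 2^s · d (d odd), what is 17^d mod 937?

741

n − 1 = 936 = 2^3 · 117, so s = 3 and d = 117.
By repeated squaring, 17^117 ≡ 741 (mod 937).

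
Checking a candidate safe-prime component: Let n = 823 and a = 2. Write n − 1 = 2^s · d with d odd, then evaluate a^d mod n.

1

n − 1 = 822 = 2^1 · 411, so s = 1 and d = 411.
By repeated squaring, 2^411 ≡ 1 (mod 823).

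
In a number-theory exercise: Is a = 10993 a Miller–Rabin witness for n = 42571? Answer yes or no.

n − 1 = 42570 = 2^1 · 21285, so s = 1 and d = 21285.
x_0 = 10993^21285 mod 42571 = 1.
x_0 = 1, so 10993 is not a witness.

no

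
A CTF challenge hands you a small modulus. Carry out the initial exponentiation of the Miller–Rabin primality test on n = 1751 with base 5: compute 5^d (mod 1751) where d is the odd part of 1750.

878

n − 1 = 1750 = 2^1 · 875, so s = 1 and d = 875.
5^875 mod 1751 = 878.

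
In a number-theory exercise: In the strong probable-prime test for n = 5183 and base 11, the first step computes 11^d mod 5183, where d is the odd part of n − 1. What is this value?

2283

n − 1 = 5182 = 2^1 · 2591, so s = 1 and d = 2591.
11^2591 mod 5183 = 2283.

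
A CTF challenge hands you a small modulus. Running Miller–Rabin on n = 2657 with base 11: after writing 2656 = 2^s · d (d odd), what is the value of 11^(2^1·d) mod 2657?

n − 1 = 2656 = 2^5 · 83, so s = 5 and d = 83.
x_0 = 11^83 mod 2657 = 584.
x_1 = 584^2 mod 2657 = 960.

960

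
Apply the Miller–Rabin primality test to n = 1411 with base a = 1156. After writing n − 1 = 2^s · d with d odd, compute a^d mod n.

n − 1 = 1410 = 2^1 · 705, so s = 1 and d = 705.
Repeated squaring mod 1411: 1156^1 ≡ 1156, 1156^2 ≡ 119, 1156^4 ≡ 51, 1156^8 ≡ 1190, 1156^16 ≡ 867, 1156^32 ≡ 1037, 1156^64 ≡ 187, 1156^128 ≡ 1105, 1156^256 ≡ 510, 1156^512 ≡ 476.
705 = 512 + 128 + 64 + 1, so 1156^705 ≡ 476·1105·187·1156 ≡ 1190 (mod 1411).

1190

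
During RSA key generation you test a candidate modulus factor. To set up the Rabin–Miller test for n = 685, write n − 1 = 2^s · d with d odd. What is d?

171

Halving: 684 → 342 → 171; 171 is odd.
So 684 = 2^2 · 171.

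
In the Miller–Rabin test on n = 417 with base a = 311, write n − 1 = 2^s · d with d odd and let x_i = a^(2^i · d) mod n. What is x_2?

n − 1 = 416 = 2^5 · 13, so s = 5 and d = 13.
x_0 = 311^13 mod 417 = 8.
x_1 = 8^2 mod 417 = 64.
x_2 = 64^2 mod 417 = 343.

343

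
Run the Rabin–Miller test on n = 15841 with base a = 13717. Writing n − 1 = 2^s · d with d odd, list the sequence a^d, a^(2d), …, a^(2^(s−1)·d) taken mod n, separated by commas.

n − 1 = 15840 = 2^5 · 495, so s = 5 and d = 495.
x_0 = 13717^495 mod 15841 = 12461.
x_1 = 12461^2 mod 15841 = 3039.
x_2 = 3039^2 mod 15841 = 218.
x_3 = 218^2 mod 15841 = 1.
x_4 = 1^2 mod 15841 = 1.

12461, 3039, 218, 1, 1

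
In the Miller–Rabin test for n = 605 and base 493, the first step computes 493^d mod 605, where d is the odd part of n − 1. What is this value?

372

n − 1 = 604 = 2^2 · 151, so s = 2 and d = 151.
493^151 mod 605 = 372.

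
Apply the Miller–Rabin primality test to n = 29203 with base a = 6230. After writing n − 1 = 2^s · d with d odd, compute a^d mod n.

n − 1 = 29202 = 2^1 · 14601, so s = 1 and d = 14601.
Repeated squaring mod 29203: 6230^1 ≡ 6230, 6230^2 ≡ 2113, 6230^4 ≡ 25913, 6230^8 ≡ 18990, 6230^16 ≡ 21456, 6230^32 ≡ 3844, 6230^64 ≡ 28821, 6230^128 ≡ 29112, 6230^256 ≡ 8281, 6230^512 ≡ 6317, 6230^1024 ≡ 13191, 6230^2048 ≡ 11007, 6230^4096 ≡ 20005, 6230^8192 ≡ 2113.
14601 = 8192 + 4096 + 2048 + 256 + 8 + 1, so 6230^14601 ≡ 2113·20005·11007·8281·18990·6230 ≡ 24122 (mod 29203).

24122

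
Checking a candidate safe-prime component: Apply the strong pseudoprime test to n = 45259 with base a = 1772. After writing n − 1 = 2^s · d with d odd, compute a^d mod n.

1

n − 1 = 45258 = 2^1 · 22629, so s = 1 and d = 22629.
1772^22629 mod 45259 = 1.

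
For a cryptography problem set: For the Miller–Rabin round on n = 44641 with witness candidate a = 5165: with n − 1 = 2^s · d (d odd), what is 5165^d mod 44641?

n − 1 = 44640 = 2^5 · 1395, so s = 5 and d = 1395.
5165^1395 mod 44641 = 31851.

31851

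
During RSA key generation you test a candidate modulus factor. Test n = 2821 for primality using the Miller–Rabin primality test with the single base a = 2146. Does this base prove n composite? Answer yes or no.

n − 1 = 2820 = 2^2 · 705, so s = 2 and d = 705.
x_0 = 2146^705 mod 2821 = 1.
x_0 = 1, so 2146 is not a witness.

no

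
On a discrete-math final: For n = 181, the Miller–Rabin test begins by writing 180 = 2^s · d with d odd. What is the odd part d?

45

Halving: 180 → 90 → 45; 45 is odd.
So 180 = 2^2 · 45.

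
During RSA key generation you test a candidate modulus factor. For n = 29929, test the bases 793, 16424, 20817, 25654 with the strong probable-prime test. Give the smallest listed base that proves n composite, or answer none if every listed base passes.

n − 1 = 29928 = 2^3 · 3741, so s = 3 and d = 3741.
Base 793: x_0 = 793^3741 mod 29929 = 16688. x_0 is neither 1 nor 29928, so continue squaring. x_1 = 16688^2 mod 29929 = 29928. x_1 ≡ −1, so 793 is not a witness.
Base 16424: x_0 = 16424^3741 mod 29929 = 1823. x_0 is neither 1 nor 29928, so continue squaring. x_1 = 1823^2 mod 29929 = 1210. x_2 = 1210^2 mod 29929 = 27508. Reached i = s−1 = 2 without hitting −1: 16424 is a Miller–Rabin witness and 29929 is composite.
Base 20817: x_0 = 20817^3741 mod 29929 = 10900. x_0 is neither 1 nor 29928, so continue squaring. x_1 = 10900^2 mod 29929 = 21799. x_2 = 21799^2 mod 29929 = 13668. Reached i = s−1 = 2 without hitting −1: 20817 is a Miller–Rabin witness and 29929 is composite.
Base 25654: x_0 = 25654^3741 mod 29929 = 15304. x_0 is neither 1 nor 29928, so continue squaring. x_1 = 15304^2 mod 29929 = 17991. x_2 = 17991^2 mod 29929 = 23875. Reached i = s−1 = 2 without hitting −1: 25654 is a Miller–Rabin witness and 29929 is composite.
The smallest witness among the given bases is 16424.

16424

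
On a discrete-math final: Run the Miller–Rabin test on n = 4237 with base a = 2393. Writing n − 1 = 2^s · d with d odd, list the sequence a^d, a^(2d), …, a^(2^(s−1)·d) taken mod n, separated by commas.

n − 1 = 4236 = 2^2 · 1059, so s = 2 and d = 1059.
x_0 = 2393^1059 mod 4237 = 1557.
x_1 = 1557^2 mod 4237 = 685.

1557, 685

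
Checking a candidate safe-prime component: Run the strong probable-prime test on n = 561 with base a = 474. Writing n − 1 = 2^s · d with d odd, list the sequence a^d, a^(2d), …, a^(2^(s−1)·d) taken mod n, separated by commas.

111, 540, 441, 375

n − 1 = 560 = 2^4 · 35, so s = 4 and d = 35.
x_0 = 474^35 mod 561 = 111.
x_1 = 111^2 mod 561 = 540.
x_2 = 540^2 mod 561 = 441.
x_3 = 441^2 mod 561 = 375.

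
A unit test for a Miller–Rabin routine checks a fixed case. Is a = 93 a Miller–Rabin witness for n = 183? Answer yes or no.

yes

n − 1 = 182 = 2^1 · 91, so s = 1 and d = 91.
x_0 = 93^91 mod 183 = 90.
x_0 ∉ {1, 182} and s = 1, so 93 is a Miller–Rabin witness and 183 is composite.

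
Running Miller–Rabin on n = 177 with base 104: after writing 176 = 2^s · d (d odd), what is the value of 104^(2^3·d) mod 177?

163

n − 1 = 176 = 2^4 · 11, so s = 4 and d = 11.
x_0 = 104^11 mod 177 = 5.
x_1 = 5^2 mod 177 = 25.
x_2 = 25^2 mod 177 = 94.
x_3 = 94^2 mod 177 = 163.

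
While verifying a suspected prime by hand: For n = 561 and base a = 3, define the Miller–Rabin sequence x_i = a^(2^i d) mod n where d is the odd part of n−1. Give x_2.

276

n − 1 = 560 = 2^4 · 35, so s = 4 and d = 35.
x_0 = 3^35 mod 561 = 78.
x_1 = 78^2 mod 561 = 474.
x_2 = 474^2 mod 561 = 276.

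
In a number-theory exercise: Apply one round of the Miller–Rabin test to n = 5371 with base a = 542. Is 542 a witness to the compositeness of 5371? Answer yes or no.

yes

n − 1 = 5370 = 2^1 · 2685, so s = 1 and d = 2685.
Repeated squaring mod 5371: 542^1 ≡ 542, 542^2 ≡ 3730, 542^4 ≡ 2010, 542^8 ≡ 1108, 542^16 ≡ 3076, 542^32 ≡ 3445, 542^64 ≡ 3486, 542^128 ≡ 2994, 542^256 ≡ 5208, 542^512 ≡ 5085, 542^1024 ≡ 1231, 542^2048 ≡ 739.
2685 = 2048 + 512 + 64 + 32 + 16 + 8 + 4 + 1, so 542^2685 ≡ 739·5085·3486·3445·3076·1108·2010·542 ≡ 3453 (mod 5371).
x_0 = 542^2685 mod 5371 = 3453.
x_0 ∉ {1, 5370} and s = 1, so 542 is a Miller–Rabin witness and 5371 is composite.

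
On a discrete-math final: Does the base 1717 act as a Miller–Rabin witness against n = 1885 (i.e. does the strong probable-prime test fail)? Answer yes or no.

yes

n − 1 = 1884 = 2^2 · 471, so s = 2 and d = 471.
Repeated squaring mod 1885: 1717^1 ≡ 1717, 1717^2 ≡ 1834, 1717^4 ≡ 716, 1717^8 ≡ 1821, 1717^16 ≡ 326, 1717^32 ≡ 716, 1717^64 ≡ 1821, 1717^128 ≡ 326, 1717^256 ≡ 716.
471 = 256 + 128 + 64 + 16 + 4 + 2 + 1, so 1717^471 ≡ 716·326·1821·326·716·1834·1717 ≡ 573 (mod 1885).
x_0 = 1717^471 mod 1885 = 573.
x_0 is neither 1 nor 1884, so continue squaring.
x_1 = 573^2 mod 1885 = 339.
Reached i = s−1 = 1 without hitting −1: 1717 is a Miller–Rabin witness and 1885 is composite.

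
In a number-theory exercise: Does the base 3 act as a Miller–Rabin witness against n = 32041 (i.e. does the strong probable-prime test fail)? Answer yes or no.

yes

n − 1 = 32040 = 2^3 · 4005, so s = 3 and d = 4005.
x_0 = 3^4005 mod 32041 = 6087.
x_0 is neither 1 nor 32040, so continue squaring.
x_1 = 6087^2 mod 32041 = 12173.
x_2 = 12173^2 mod 32041 = 24345.
Reached i = s−1 = 2 without hitting −1: 3 is a Miller–Rabin witness and 32041 is composite.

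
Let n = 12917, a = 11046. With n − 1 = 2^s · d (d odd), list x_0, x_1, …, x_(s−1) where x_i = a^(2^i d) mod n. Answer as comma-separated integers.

3778, 12916

n − 1 = 12916 = 2^2 · 3229, so s = 2 and d = 3229.
x_0 = 11046^3229 mod 12917 = 3778.
x_1 = 3778^2 mod 12917 = 12916.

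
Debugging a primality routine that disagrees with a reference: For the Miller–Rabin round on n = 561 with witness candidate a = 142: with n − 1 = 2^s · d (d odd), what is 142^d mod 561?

505

n − 1 = 560 = 2^4 · 35, so s = 4 and d = 35.
142^35 mod 561 = 505.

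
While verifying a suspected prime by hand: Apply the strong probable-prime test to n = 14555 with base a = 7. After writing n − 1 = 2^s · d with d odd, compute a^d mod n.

5177

n − 1 = 14554 = 2^1 · 7277, so s = 1 and d = 7277.
Repeated squaring mod 14555: 7^1 ≡ 7, 7^2 ≡ 49, 7^4 ≡ 2401, 7^8 ≡ 1021, 7^16 ≡ 9036, 7^32 ≡ 10301, 7^64 ≡ 4651, 7^128 ≡ 3071, 7^256 ≡ 13956, 7^512 ≡ 9481, 7^1024 ≡ 12236, 7^2048 ≡ 6966, 7^4096 ≡ 13341.
7277 = 4096 + 2048 + 1024 + 64 + 32 + 8 + 4 + 1, so 7^7277 ≡ 13341·6966·12236·4651·10301·1021·2401·7 ≡ 5177 (mod 14555).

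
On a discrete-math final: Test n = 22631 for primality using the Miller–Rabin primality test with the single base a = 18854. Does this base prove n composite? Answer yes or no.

n − 1 = 22630 = 2^1 · 11315, so s = 1 and d = 11315.
x_0 = 18854^11315 mod 22631 = 16728.
x_0 ∉ {1, 22630} and s = 1, so 18854 is a Miller–Rabin witness and 22631 is composite.

yes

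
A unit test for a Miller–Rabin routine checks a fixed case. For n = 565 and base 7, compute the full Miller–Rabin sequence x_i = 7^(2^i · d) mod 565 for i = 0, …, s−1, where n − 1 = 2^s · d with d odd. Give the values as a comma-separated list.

n − 1 = 564 = 2^2 · 141, so s = 2 and d = 141.
x_0 = 7^141 mod 565 = 7.
x_1 = 7^2 mod 565 = 49.

7, 49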